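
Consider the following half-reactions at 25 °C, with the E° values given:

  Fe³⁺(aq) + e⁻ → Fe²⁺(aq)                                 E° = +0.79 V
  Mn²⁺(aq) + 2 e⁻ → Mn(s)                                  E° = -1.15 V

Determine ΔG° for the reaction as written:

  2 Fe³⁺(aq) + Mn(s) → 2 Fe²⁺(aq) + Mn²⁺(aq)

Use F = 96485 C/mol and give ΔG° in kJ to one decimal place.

As written, Fe³⁺/Fe²⁺ is reduced (cathode) and Mn²⁺/Mn is oxidised (anode), so E°cell = (+0.79) − (-1.15) = +1.94 V.
Balancing electrons gives n = 2.
ΔG° = −nFE° = −(2)(96485)(+1.94) = -374,362 J = -374.4 kJ.

-374.4 kJ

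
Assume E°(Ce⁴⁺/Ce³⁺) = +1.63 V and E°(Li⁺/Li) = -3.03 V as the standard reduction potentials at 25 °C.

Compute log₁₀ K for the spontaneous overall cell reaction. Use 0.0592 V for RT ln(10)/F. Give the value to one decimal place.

78.7

Cathode: Ce⁴⁺/Ce³⁺; anode: Li⁺/Li. E°cell = +4.66 V, n = 1.
log K = nE°cell / 0.0592 = (1)(+4.66) / 0.0592 = 78.7.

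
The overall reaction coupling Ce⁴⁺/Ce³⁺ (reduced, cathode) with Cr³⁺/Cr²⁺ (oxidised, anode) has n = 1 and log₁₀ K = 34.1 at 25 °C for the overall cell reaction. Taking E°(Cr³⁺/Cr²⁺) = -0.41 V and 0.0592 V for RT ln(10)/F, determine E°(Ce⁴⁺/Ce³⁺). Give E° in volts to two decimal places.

+1.61 V

E°cell = (0.0592/n)·log K = (0.0592/1)(34.1) = +2.019 V.
Since Ce⁴⁺/Ce³⁺ is the cathode and Cr³⁺/Cr²⁺ the anode, E°cell = E°(Ce⁴⁺/Ce³⁺) − E°(Cr³⁺/Cr²⁺).
So E°(Ce⁴⁺/Ce³⁺) = E°cell + E°(Cr³⁺/Cr²⁺) = +2.019 + (-0.41) = +1.61 V.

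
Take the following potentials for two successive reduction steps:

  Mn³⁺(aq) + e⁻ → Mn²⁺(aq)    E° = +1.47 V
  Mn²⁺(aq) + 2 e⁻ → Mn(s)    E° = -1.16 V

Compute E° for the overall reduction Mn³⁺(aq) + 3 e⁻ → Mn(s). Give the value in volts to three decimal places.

-0.283 V

Adding the free-energy changes (−nFE°) of the two steps gives −n₃FE°₃ = −n₁FE°₁ − n₂FE°₂.
E°₃ = (1×+1.47 + 2×-1.16) / 3 = (-0.850) / 3 = -0.283 V.
E° values themselves are not directly additive — weighting by electron count is essential.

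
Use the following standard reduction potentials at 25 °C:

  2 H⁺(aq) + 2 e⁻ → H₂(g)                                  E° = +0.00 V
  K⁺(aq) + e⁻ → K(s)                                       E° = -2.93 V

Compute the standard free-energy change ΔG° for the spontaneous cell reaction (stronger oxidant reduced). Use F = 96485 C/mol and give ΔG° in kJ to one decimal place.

H⁺/H₂ (E° = +0.00 V) is the cathode; K⁺/K (E° = -2.93 V) is the anode, so E°cell = +2.93 V.
Balancing electrons gives n = 2 (lcm of 2 and 1).
ΔG° = −nFE° = −(2)(96485)(+2.93) = -565,402 J = -565.4 kJ.

-565.4 kJ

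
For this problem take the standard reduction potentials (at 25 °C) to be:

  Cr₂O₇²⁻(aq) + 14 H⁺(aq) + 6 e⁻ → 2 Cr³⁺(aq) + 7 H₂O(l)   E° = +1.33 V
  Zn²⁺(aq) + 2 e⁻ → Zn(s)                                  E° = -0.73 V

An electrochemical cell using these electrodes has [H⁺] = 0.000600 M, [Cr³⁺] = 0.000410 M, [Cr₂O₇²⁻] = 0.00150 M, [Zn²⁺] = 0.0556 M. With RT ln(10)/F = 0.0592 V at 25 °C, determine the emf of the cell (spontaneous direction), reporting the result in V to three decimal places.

Cr₂O₇²⁻/Cr³⁺ is the cathode (higher E°), Zn²⁺/Zn the anode: E°cell = +1.33 − (-0.73) = +2.06 V, n = 6.
Overall: Cr₂O₇²⁻(aq) + 14 H⁺(aq) + 3 Zn(s) → 2 Cr³⁺(aq) + 7 H₂O(l) + 3 Zn²⁺(aq)
Q = [Cr³⁺]^2·[Zn²⁺]^3 / ([Cr₂O₇²⁻]·[H⁺]^14); log Q = 37.391.
E = E° − (0.0592/n) log Q = +2.06 − (0.0592/6)(37.391) = +1.691 V.

+1.691 V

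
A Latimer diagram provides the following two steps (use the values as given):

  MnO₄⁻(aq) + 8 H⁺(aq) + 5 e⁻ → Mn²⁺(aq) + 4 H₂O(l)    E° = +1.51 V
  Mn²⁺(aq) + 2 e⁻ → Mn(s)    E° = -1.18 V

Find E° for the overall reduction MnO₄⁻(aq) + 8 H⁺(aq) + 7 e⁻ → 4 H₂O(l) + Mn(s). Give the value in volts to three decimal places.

Since ΔG° = −nFE° is additive over sequential reductions, n₃E°₃ = n₁E°₁ + n₂E°₂.
E°₃ = (5×+1.51 + 2×-1.18) / 7 = (+5.190) / 7 = +0.741 V.

+0.741 V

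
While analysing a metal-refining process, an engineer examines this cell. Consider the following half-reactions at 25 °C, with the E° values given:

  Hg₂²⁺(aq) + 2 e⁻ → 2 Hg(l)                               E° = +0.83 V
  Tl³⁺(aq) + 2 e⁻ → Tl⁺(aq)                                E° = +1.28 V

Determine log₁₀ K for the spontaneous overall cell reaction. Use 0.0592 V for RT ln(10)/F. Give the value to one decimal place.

Cathode: Tl³⁺/Tl⁺; anode: Hg₂²⁺/Hg. E°cell = +0.45 V, n = 2.
log K = nE°cell / 0.0592 = (2)(+0.45) / 0.0592 = 15.2.

15.2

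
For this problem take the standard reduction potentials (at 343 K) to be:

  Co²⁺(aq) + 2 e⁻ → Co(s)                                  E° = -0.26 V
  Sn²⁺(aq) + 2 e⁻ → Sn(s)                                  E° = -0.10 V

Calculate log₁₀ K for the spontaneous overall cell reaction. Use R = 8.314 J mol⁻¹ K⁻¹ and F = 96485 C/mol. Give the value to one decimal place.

Cathode: Sn²⁺/Sn; anode: Co²⁺/Co. E°cell = (-0.10) − (-0.26) = +0.16 V, with n = 2.
ΔG° = −nFE° = −RT ln K, so ln K = nFE°/(RT) = (2)(96485)(+0.16) / ((8.314)(343)) = 10.827.
log₁₀ K = 10.827 / ln 10 = 4.7.

4.7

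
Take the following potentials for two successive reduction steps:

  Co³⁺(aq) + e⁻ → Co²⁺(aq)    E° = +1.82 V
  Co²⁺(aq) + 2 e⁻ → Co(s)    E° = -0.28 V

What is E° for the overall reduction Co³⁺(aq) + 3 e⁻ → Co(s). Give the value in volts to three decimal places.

Since ΔG° = −nFE° is additive over sequential reductions, n₃E°₃ = n₁E°₁ + n₂E°₂.
E°₃ = (1×+1.82 + 2×-0.28) / 3 = (+1.260) / 3 = +0.420 V.
Simply averaging or adding the two E° values would be wrong; the electron-weighted sum is required.

+0.420 V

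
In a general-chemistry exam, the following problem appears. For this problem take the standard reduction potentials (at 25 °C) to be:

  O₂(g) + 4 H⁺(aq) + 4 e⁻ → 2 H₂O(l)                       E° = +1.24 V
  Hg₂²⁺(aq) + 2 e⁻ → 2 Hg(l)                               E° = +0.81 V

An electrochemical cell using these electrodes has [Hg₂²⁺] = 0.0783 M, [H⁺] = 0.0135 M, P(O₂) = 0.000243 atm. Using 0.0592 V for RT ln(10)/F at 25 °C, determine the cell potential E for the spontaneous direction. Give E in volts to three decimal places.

+0.299 V

O₂/H₂O is the cathode (higher E°), Hg₂²⁺/Hg the anode: E°cell = +1.24 − (+0.81) = +0.43 V, n = 4.
Overall: O₂(g) + 4 H⁺(aq) + 4 Hg(l) → 2 H₂O(l) + 2 Hg₂²⁺(aq)
Q = [Hg₂²⁺]^2 / (P(O₂)·[H⁺]^4); log Q = 8.881.
E = E° − (0.0592/n) log Q = +0.43 − (0.0592/4)(8.881) = +0.299 V.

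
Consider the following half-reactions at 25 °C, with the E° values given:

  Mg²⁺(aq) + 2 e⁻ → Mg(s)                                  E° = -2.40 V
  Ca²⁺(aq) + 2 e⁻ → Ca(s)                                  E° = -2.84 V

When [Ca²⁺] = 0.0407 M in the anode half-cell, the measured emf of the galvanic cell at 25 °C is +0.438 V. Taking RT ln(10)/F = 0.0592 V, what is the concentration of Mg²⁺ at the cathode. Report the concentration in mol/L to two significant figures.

0.035 M

Mg²⁺/Mg is the cathode, Ca²⁺/Ca the anode: E°cell = +0.44 V, n = 2.
Overall reaction: Mg²⁺(aq) + Ca(s) → Mg(s) + Ca²⁺(aq); Q = [Ca²⁺]^1/[Mg²⁺]^1.
From E = E° − (0.0592/n) log Q: log Q = (E° − E)·n/0.0592 = (+0.44 − (+0.438))·2/0.0592 = 0.0676.
So 1·log[Mg²⁺] = 1·log(0.0407) − log Q = -1.3904 − (0.0676) = -1.4580; [Mg²⁺] = 10^(-1.4580) ≈ 0.035 M.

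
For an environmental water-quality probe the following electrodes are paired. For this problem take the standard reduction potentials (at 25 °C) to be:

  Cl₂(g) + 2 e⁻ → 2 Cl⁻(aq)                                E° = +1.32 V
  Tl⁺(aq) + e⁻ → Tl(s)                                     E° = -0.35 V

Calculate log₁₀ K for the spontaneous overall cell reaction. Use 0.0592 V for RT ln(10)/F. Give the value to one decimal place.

56.4

Cathode: Cl₂/Cl⁻; anode: Tl⁺/Tl. E°cell = +1.67 V, n = 2.
log K = nE°cell / 0.0592 = (2)(+1.67) / 0.0592 = 56.4.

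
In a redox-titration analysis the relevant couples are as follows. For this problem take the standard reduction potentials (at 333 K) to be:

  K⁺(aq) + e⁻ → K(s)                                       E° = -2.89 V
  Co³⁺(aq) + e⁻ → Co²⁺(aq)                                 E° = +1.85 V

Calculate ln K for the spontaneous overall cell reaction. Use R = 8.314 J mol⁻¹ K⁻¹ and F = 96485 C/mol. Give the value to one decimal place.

165.2

Cathode: Co³⁺/Co²⁺; anode: K⁺/K. E°cell = (+1.85) − (-2.89) = +4.74 V, with n = 1.
ΔG° = −nFE° = −RT ln K, so ln K = nFE°/(RT) = (1)(96485)(+4.74) / ((8.314)(333)) = 165.190.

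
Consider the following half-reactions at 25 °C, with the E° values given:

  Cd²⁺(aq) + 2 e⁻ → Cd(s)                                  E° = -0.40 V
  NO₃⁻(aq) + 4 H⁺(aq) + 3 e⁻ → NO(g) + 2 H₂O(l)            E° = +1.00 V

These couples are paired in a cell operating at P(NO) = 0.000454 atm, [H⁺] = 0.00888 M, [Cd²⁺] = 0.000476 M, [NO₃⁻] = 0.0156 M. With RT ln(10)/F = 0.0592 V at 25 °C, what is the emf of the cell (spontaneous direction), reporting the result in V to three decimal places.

+1.367 V

NO₃⁻/NO is the cathode (higher E°), Cd²⁺/Cd the anode: E°cell = +1.00 − (-0.40) = +1.40 V, n = 6.
Overall: 2 NO₃⁻(aq) + 8 H⁺(aq) + 3 Cd(s) → 2 NO(g) + 4 H₂O(l) + 3 Cd²⁺(aq)
Q = P(NO)^2·[Cd²⁺]^3 / ([NO₃⁻]^2·[H⁺]^8); log Q = 3.373.
E = E° − (0.0592/n) log Q = +1.40 − (0.0592/6)(3.373) = +1.367 V.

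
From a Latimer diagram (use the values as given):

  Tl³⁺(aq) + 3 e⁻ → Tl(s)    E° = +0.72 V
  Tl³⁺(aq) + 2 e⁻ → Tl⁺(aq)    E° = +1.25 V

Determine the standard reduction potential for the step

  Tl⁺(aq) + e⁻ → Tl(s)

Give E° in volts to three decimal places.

-0.340 V

Sequential free energies add, so n₃E°₃ = n₁E°₁ + n₂E°₂.
With n₃ = 3, and the known step contributing 2×(+1.25) V, the unknown satisfies 1·E° = 3×(+0.72) − 2×(+1.25) = -0.340.
E° = -0.340 / 1 = -0.340 V.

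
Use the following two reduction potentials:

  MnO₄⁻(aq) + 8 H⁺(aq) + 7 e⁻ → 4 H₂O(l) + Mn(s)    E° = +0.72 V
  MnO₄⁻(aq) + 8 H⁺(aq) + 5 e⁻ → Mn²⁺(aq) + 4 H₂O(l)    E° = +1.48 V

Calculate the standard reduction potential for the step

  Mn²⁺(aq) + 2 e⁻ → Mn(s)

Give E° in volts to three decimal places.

-1.180 V

Sequential free energies add, so n₃E°₃ = n₁E°₁ + n₂E°₂.
With n₃ = 7, and the known step contributing 5×(+1.48) V, the unknown satisfies 2·E° = 7×(+0.72) − 5×(+1.48) = -2.360.
E° = -2.360 / 2 = -1.180 V.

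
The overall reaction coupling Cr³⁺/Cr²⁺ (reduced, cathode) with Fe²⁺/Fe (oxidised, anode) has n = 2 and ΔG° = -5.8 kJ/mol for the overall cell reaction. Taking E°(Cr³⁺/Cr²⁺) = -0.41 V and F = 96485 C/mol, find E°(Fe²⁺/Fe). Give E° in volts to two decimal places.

-0.44 V

E°cell = −ΔG°/(nF) = −(-5.8×10³)/((2)(96485)) = +0.030 V.
Since Cr³⁺/Cr²⁺ is the cathode and Fe²⁺/Fe the anode, E°cell = E°(Cr³⁺/Cr²⁺) − E°(Fe²⁺/Fe).
So E°(Fe²⁺/Fe) = E°(Cr³⁺/Cr²⁺) − E°cell = (-0.41) − (+0.030) = -0.44 V.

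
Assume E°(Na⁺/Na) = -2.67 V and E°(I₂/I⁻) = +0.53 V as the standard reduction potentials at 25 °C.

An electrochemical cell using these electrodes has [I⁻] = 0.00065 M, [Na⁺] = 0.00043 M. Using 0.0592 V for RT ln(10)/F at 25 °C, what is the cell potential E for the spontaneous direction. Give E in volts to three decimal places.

+3.588 V

I₂/I⁻ is the cathode (higher E°), Na⁺/Na the anode: E°cell = +0.53 − (-2.67) = +3.20 V, n = 2.
Overall: I₂(s) + 2 Na(s) → 2 I⁻(aq) + 2 Na⁺(aq)
Q = [I⁻]^2·[Na⁺]^2; log Q = -13.107.
E = E° − (0.0592/n) log Q = +3.20 − (0.0592/2)(-13.107) = +3.588 V.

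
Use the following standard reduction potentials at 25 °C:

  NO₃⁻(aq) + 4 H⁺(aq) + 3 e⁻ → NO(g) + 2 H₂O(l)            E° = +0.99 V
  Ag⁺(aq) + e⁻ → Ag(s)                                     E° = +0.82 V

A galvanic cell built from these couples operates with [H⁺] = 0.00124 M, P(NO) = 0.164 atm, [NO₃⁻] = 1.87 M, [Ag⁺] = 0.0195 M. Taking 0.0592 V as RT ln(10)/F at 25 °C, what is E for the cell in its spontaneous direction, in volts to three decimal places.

NO₃⁻/NO is the cathode (higher E°), Ag⁺/Ag the anode: E°cell = +0.99 − (+0.82) = +0.17 V, n = 3.
Overall: NO₃⁻(aq) + 4 H⁺(aq) + 3 Ag(s) → NO(g) + 2 H₂O(l) + 3 Ag⁺(aq)
Q = P(NO)·[Ag⁺]^3 / ([NO₃⁻]·[H⁺]^4); log Q = 5.439.
E = E° − (0.0592/n) log Q = +0.17 − (0.0592/3)(5.439) = +0.063 V.

+0.063 V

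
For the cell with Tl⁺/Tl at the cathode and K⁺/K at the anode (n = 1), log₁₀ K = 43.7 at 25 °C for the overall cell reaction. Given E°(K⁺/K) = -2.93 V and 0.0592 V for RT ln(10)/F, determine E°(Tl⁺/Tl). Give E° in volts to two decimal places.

-0.34 V

E°cell = (0.0592/n)·log K = (0.0592/1)(43.7) = +2.587 V.
Since Tl⁺/Tl is the cathode and K⁺/K the anode, E°cell = E°(Tl⁺/Tl) − E°(K⁺/K).
So E°(Tl⁺/Tl) = E°cell + E°(K⁺/K) = +2.587 + (-2.93) = -0.34 V.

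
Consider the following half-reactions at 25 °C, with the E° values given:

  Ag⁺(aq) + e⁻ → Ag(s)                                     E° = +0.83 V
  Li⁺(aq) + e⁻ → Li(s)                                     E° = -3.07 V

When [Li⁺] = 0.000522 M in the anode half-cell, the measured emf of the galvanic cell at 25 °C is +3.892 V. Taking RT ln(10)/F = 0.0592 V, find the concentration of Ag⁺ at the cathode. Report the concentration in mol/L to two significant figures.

0.00038 M

Ag⁺/Ag is the cathode, Li⁺/Li the anode: E°cell = +3.90 V, n = 1.
Overall reaction: Ag⁺(aq) + Li(s) → Ag(s) + Li⁺(aq); Q = [Li⁺]^1/[Ag⁺]^1.
From E = E° − (0.0592/n) log Q: log Q = (E° − E)·n/0.0592 = (+3.90 − (+3.892))·1/0.0592 = 0.1351.
So 1·log[Ag⁺] = 1·log(0.000522) − log Q = -3.2823 − (0.1351) = -3.4174; [Ag⁺] = 10^(-3.4174) ≈ 0.00038 M.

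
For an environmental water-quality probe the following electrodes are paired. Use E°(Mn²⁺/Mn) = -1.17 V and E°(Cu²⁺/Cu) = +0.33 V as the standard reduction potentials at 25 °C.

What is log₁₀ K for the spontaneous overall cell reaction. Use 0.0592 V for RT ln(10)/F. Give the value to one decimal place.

Cathode: Cu²⁺/Cu; anode: Mn²⁺/Mn. E°cell = +1.50 V, n = 2.
log K = nE°cell / 0.0592 = (2)(+1.50) / 0.0592 = 50.7.

50.7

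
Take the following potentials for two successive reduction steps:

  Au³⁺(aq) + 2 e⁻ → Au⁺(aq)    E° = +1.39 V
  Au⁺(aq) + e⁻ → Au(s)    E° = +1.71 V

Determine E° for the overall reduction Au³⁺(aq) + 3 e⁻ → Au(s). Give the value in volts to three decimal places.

Adding the free-energy changes (−nFE°) of the two steps gives −n₃FE°₃ = −n₁FE°₁ − n₂FE°₂.
E°₃ = (2×+1.39 + 1×+1.71) / 3 = (+4.490) / 3 = +1.497 V.

+1.497 V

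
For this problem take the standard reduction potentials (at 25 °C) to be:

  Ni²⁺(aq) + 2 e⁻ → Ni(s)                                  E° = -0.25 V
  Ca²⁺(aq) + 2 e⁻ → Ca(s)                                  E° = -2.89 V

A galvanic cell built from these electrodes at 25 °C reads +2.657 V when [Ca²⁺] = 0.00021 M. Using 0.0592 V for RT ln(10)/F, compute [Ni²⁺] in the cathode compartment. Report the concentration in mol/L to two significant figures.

0.00079 M

Ni²⁺/Ni is the cathode, Ca²⁺/Ca the anode: E°cell = +2.64 V, n = 2.
Overall reaction: Ni²⁺(aq) + Ca(s) → Ni(s) + Ca²⁺(aq); Q = [Ca²⁺]^1/[Ni²⁺]^1.
From E = E° − (0.0592/n) log Q: log Q = (E° − E)·n/0.0592 = (+2.64 − (+2.657))·2/0.0592 = -0.5743.
So 1·log[Ni²⁺] = 1·log(0.00021) − log Q = -3.6778 − (-0.5743) = -3.1035; [Ni²⁺] = 10^(-3.1035) ≈ 0.00079 M.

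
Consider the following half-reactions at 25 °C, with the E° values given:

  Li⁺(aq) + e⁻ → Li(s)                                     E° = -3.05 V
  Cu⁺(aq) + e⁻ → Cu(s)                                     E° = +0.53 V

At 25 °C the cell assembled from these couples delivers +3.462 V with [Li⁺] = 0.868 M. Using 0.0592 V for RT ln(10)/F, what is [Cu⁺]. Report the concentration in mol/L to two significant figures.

0.0088 M

Cu⁺/Cu is the cathode, Li⁺/Li the anode: E°cell = +3.58 V, n = 1.
Overall reaction: Cu⁺(aq) + Li(s) → Cu(s) + Li⁺(aq); Q = [Li⁺]^1/[Cu⁺]^1.
From E = E° − (0.0592/n) log Q: log Q = (E° − E)·n/0.0592 = (+3.58 − (+3.462))·1/0.0592 = 1.9932.
So 1·log[Cu⁺] = 1·log(0.868) − log Q = -0.0615 − (1.9932) = -2.0547; [Cu⁺] = 10^(-2.0547) ≈ 0.0088 M.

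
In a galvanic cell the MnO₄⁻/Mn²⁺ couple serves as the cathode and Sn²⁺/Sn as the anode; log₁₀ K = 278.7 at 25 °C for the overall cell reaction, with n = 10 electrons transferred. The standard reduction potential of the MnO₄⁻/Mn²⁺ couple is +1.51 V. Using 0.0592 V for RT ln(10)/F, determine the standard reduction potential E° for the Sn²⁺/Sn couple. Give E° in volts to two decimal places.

E°cell = (0.0592/n)·log K = (0.0592/10)(278.7) = +1.650 V.
Since MnO₄⁻/Mn²⁺ is the cathode and Sn²⁺/Sn the anode, E°cell = E°(MnO₄⁻/Mn²⁺) − E°(Sn²⁺/Sn).
So E°(Sn²⁺/Sn) = E°(MnO₄⁻/Mn²⁺) − E°cell = (+1.51) − (+1.650) = -0.14 V.

-0.14 V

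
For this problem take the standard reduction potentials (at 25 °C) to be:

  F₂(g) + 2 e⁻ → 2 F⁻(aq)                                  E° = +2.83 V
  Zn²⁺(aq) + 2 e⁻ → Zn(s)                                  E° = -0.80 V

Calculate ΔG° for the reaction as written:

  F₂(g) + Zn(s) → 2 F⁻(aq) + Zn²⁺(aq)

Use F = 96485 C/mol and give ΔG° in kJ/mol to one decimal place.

As written, F₂/F⁻ is reduced (cathode) and Zn²⁺/Zn is oxidised (anode), so E°cell = (+2.83) − (-0.80) = +3.63 V.
Balancing electrons gives n = 2.
ΔG° = −nFE° = −(2)(96485)(+3.63) = -700,481 J = -700.5 kJ/mol.

-700.5 kJ/mol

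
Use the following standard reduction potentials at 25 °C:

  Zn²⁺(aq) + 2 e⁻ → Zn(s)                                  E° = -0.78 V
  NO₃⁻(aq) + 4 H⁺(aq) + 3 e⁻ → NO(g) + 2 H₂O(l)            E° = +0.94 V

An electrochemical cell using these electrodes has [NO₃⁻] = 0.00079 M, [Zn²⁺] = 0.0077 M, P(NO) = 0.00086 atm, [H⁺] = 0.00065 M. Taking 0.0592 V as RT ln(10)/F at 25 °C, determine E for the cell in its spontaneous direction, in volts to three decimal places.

NO₃⁻/NO is the cathode (higher E°), Zn²⁺/Zn the anode: E°cell = +0.94 − (-0.78) = +1.72 V, n = 6.
Overall: 2 NO₃⁻(aq) + 8 H⁺(aq) + 3 Zn(s) → 2 NO(g) + 4 H₂O(l) + 3 Zn²⁺(aq)
Q = P(NO)^2·[Zn²⁺]^3 / ([NO₃⁻]^2·[H⁺]^8); log Q = 19.230.
E = E° − (0.0592/n) log Q = +1.72 − (0.0592/6)(19.230) = +1.530 V.

+1.530 V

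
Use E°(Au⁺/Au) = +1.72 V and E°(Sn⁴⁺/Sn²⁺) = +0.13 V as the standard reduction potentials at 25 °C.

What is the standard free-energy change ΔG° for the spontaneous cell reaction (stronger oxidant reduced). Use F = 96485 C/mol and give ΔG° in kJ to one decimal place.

-306.8 kJ

Au⁺/Au (E° = +1.72 V) is the cathode; Sn⁴⁺/Sn²⁺ (E° = +0.13 V) is the anode, so E°cell = +1.59 V.
Balancing electrons gives n = 2 (lcm of 1 and 2).
ΔG° = −nFE° = −(2)(96485)(+1.59) = -306,822 J = -306.8 kJ.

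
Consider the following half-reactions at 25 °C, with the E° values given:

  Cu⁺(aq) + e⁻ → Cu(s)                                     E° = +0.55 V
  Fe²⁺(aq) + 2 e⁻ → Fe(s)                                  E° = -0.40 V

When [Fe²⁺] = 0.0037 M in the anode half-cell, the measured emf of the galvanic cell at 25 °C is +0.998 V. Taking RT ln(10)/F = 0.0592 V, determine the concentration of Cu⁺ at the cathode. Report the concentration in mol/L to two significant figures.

0.39 M

Cu⁺/Cu is the cathode, Fe²⁺/Fe the anode: E°cell = +0.95 V, n = 2.
Overall reaction: 2 Cu⁺(aq) + Fe(s) → 2 Cu(s) + Fe²⁺(aq); Q = [Fe²⁺]^1/[Cu⁺]^2.
From E = E° − (0.0592/n) log Q: log Q = (E° − E)·n/0.0592 = (+0.95 − (+0.998))·2/0.0592 = -1.6216.
So 2·log[Cu⁺] = 1·log(0.0037) − log Q = -2.4318 − (-1.6216) = -0.8102; log[Cu⁺] = -0.8102 / 2 = -0.4051; [Cu⁺] = 10^(-0.4051) ≈ 0.39 M.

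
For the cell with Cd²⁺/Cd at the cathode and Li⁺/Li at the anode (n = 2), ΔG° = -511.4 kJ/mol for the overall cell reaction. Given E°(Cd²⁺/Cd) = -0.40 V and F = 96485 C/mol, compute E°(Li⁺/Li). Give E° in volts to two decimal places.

-3.05 V

E°cell = −ΔG°/(nF) = −(-511.4×10³)/((2)(96485)) = +2.650 V.
Since Cd²⁺/Cd is the cathode and Li⁺/Li the anode, E°cell = E°(Cd²⁺/Cd) − E°(Li⁺/Li).
So E°(Li⁺/Li) = E°(Cd²⁺/Cd) − E°cell = (-0.40) − (+2.650) = -3.05 V.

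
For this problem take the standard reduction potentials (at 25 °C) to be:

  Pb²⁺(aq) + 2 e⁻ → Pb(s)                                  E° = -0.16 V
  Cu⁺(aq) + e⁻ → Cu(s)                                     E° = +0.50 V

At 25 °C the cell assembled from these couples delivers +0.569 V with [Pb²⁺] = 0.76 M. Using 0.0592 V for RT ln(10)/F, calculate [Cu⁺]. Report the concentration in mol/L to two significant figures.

0.025 M

Cu⁺/Cu is the cathode, Pb²⁺/Pb the anode: E°cell = +0.66 V, n = 2.
Overall reaction: 2 Cu⁺(aq) + Pb(s) → 2 Cu(s) + Pb²⁺(aq); Q = [Pb²⁺]^1/[Cu⁺]^2.
From E = E° − (0.0592/n) log Q: log Q = (E° − E)·n/0.0592 = (+0.66 − (+0.569))·2/0.0592 = 3.0743.
So 2·log[Cu⁺] = 1·log(0.76) − log Q = -0.1192 − (3.0743) = -3.1935; log[Cu⁺] = -3.1935 / 2 = -1.5967; [Cu⁺] = 10^(-1.5967) ≈ 0.025 M.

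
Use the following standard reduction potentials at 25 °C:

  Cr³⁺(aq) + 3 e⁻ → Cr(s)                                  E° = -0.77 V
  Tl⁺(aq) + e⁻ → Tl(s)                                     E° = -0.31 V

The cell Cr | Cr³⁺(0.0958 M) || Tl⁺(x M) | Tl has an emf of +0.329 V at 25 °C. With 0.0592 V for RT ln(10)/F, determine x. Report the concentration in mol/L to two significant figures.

0.0028 M

Tl⁺/Tl is the cathode, Cr³⁺/Cr the anode: E°cell = +0.46 V, n = 3.
Overall reaction: 3 Tl⁺(aq) + Cr(s) → 3 Tl(s) + Cr³⁺(aq); Q = [Cr³⁺]^1/[Tl⁺]^3.
From E = E° − (0.0592/n) log Q: log Q = (E° − E)·n/0.0592 = (+0.46 − (+0.329))·3/0.0592 = 6.6385.
So 3·log[Tl⁺] = 1·log(0.0958) − log Q = -1.0186 − (6.6385) = -7.6571; log[Tl⁺] = -7.6571 / 3 = -2.5524; [Tl⁺] = 10^(-2.5524) ≈ 0.0028 M.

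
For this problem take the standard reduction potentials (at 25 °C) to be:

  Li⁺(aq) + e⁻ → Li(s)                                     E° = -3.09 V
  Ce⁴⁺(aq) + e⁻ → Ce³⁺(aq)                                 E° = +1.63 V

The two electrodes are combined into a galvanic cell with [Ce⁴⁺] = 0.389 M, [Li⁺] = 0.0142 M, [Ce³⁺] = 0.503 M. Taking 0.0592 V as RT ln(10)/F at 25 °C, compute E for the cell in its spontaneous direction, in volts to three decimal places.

Ce⁴⁺/Ce³⁺ is the cathode (higher E°), Li⁺/Li the anode: E°cell = +1.63 − (-3.09) = +4.72 V, n = 1.
Overall: Ce⁴⁺(aq) + Li(s) → Ce³⁺(aq) + Li⁺(aq)
Q = [Ce³⁺]·[Li⁺] / ([Ce⁴⁺]); log Q = -1.736.
E = E° − (0.0592/n) log Q = +4.72 − (0.0592/1)(-1.736) = +4.823 V.

+4.823 V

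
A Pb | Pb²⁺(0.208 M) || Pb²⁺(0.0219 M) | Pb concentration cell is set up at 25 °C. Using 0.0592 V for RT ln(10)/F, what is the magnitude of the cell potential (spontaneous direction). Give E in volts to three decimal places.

For a concentration cell E°cell = 0. The 0.208 M side is the cathode (reduction is favoured where [Pb²⁺] is higher).
With n = 2, E = −(0.0592/2) log([Pb²⁺]ₐₙ/[Pb²⁺]꜀ₐₜ) = −(0.0592/2) log(0.0219/0.208) = −(0.0592/2)(-0.978) = +0.029 V.

+0.029 V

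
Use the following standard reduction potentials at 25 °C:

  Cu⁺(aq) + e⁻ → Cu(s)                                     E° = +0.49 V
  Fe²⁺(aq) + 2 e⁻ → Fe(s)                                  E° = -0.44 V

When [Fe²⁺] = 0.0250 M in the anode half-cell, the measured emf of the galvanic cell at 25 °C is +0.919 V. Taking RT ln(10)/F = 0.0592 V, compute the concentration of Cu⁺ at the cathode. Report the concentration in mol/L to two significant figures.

0.10 M

Cu⁺/Cu is the cathode, Fe²⁺/Fe the anode: E°cell = +0.93 V, n = 2.
Overall reaction: 2 Cu⁺(aq) + Fe(s) → 2 Cu(s) + Fe²⁺(aq); Q = [Fe²⁺]^1/[Cu⁺]^2.
From E = E° − (0.0592/n) log Q: log Q = (E° − E)·n/0.0592 = (+0.93 − (+0.919))·2/0.0592 = 0.3716.
So 2·log[Cu⁺] = 1·log(0.025) − log Q = -1.6021 − (0.3716) = -1.9737; log[Cu⁺] = -1.9737 / 2 = -0.9869; [Cu⁺] = 10^(-0.9869) ≈ 0.10 M.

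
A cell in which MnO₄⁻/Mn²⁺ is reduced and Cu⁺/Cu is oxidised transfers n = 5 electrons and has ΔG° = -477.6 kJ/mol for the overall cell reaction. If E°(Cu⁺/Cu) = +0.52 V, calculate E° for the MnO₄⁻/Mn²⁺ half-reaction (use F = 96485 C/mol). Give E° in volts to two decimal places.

E°cell = −ΔG°/(nF) = −(-477.6×10³)/((5)(96485)) = +0.990 V.
Since MnO₄⁻/Mn²⁺ is the cathode and Cu⁺/Cu the anode, E°cell = E°(MnO₄⁻/Mn²⁺) − E°(Cu⁺/Cu).
So E°(MnO₄⁻/Mn²⁺) = E°cell + E°(Cu⁺/Cu) = +0.990 + (+0.52) = +1.51 V.

+1.51 V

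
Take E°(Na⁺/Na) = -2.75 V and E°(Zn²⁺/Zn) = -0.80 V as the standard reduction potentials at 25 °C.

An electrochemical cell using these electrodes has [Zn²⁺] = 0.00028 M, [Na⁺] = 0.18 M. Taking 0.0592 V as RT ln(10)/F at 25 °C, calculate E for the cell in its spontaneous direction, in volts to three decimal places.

Zn²⁺/Zn is the cathode (higher E°), Na⁺/Na the anode: E°cell = -0.80 − (-2.75) = +1.95 V, n = 2.
Overall: Zn²⁺(aq) + 2 Na(s) → Zn(s) + 2 Na⁺(aq)
Q = [Na⁺]^2 / ([Zn²⁺]); log Q = 2.063.
E = E° − (0.0592/n) log Q = +1.95 − (0.0592/2)(2.063) = +1.889 V.

+1.889 V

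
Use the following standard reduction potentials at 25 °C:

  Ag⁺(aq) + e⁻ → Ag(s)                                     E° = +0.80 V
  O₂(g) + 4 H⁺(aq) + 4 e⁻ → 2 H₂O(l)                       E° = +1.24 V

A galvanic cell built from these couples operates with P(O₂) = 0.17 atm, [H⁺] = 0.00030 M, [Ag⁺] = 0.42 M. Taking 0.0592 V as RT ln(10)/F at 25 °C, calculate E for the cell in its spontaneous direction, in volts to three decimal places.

O₂/H₂O is the cathode (higher E°), Ag⁺/Ag the anode: E°cell = +1.24 − (+0.80) = +0.44 V, n = 4.
Overall: O₂(g) + 4 H⁺(aq) + 4 Ag(s) → 2 H₂O(l) + 4 Ag⁺(aq)
Q = [Ag⁺]^4 / (P(O₂)·[H⁺]^4); log Q = 13.354.
E = E° − (0.0592/n) log Q = +0.44 − (0.0592/4)(13.354) = +0.242 V.

+0.242 V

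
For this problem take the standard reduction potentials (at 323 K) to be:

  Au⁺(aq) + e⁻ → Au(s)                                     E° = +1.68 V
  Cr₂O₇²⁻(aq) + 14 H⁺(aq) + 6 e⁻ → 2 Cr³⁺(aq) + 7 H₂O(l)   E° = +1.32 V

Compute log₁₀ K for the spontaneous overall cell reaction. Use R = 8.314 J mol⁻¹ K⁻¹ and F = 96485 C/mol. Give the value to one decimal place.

33.7

Cathode: Au⁺/Au; anode: Cr₂O₇²⁻/Cr³⁺. E°cell = (+1.68) − (+1.32) = +0.36 V, with n = 6.
ΔG° = −nFE° = −RT ln K, so ln K = nFE°/(RT) = (6)(96485)(+0.36) / ((8.314)(323)) = 77.607.
log₁₀ K = 77.607 / ln 10 = 33.7.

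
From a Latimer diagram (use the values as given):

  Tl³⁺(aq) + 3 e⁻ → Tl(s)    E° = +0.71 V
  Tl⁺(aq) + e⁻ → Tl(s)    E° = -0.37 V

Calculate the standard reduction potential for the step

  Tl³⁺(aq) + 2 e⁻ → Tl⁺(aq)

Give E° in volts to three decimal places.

Sequential free energies add, so n₃E°₃ = n₁E°₁ + n₂E°₂.
With n₃ = 3, and the known step contributing 1×(-0.37) V, the unknown satisfies 2·E° = 3×(+0.71) − 1×(-0.37) = +2.500.
E° = +2.500 / 2 = +1.250 V.

+1.250 V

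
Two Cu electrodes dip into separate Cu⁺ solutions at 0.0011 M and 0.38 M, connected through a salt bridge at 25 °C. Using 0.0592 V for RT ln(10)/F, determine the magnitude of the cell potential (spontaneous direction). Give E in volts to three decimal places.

For a concentration cell E°cell = 0. The 0.38 M side is the cathode (reduction is favoured where [Cu⁺] is higher).
With n = 1, E = −(0.0592/1) log([Cu⁺]ₐₙ/[Cu⁺]꜀ₐₜ) = −(0.0592/1) log(0.0011/0.38) = −(0.0592/1)(-2.538) = +0.150 V.

+0.150 V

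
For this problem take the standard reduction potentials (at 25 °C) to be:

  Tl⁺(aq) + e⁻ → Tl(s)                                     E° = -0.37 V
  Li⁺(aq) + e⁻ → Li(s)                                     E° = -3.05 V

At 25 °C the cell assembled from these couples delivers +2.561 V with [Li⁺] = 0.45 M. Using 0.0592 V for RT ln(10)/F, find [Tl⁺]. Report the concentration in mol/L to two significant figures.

0.0044 M

Tl⁺/Tl is the cathode, Li⁺/Li the anode: E°cell = +2.68 V, n = 1.
Overall reaction: Tl⁺(aq) + Li(s) → Tl(s) + Li⁺(aq); Q = [Li⁺]^1/[Tl⁺]^1.
From E = E° − (0.0592/n) log Q: log Q = (E° − E)·n/0.0592 = (+2.68 − (+2.561))·1/0.0592 = 2.0101.
So 1·log[Tl⁺] = 1·log(0.45) − log Q = -0.3468 − (2.0101) = -2.3569; [Tl⁺] = 10^(-2.3569) ≈ 0.0044 M.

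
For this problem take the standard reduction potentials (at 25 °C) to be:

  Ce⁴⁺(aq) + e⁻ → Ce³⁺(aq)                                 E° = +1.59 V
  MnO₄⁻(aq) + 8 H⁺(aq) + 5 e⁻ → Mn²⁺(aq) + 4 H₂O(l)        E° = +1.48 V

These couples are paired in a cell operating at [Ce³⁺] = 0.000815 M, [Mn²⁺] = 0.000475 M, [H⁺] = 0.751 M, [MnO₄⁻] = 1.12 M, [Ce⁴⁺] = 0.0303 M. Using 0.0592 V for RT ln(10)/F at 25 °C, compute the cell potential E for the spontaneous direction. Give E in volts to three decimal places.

Ce⁴⁺/Ce³⁺ is the cathode (higher E°), MnO₄⁻/Mn²⁺ the anode: E°cell = +1.59 − (+1.48) = +0.11 V, n = 5.
Overall: 5 Ce⁴⁺(aq) + Mn²⁺(aq) + 4 H₂O(l) → 5 Ce³⁺(aq) + MnO₄⁻(aq) + 8 H⁺(aq)
Q = [Ce³⁺]^5·[MnO₄⁻]·[H⁺]^8 / ([Ce⁴⁺]^5·[Mn²⁺]); log Q = -5.474.
E = E° − (0.0592/n) log Q = +0.11 − (0.0592/5)(-5.474) = +0.175 V.

+0.175 V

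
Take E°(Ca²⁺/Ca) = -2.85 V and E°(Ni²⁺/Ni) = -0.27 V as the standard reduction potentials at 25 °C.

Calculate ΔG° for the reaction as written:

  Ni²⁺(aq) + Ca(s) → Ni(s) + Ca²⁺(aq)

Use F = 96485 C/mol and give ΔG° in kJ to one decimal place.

As written, Ni²⁺/Ni is reduced (cathode) and Ca²⁺/Ca is oxidised (anode), so E°cell = (-0.27) − (-2.85) = +2.58 V.
Balancing electrons gives n = 2.
ΔG° = −nFE° = −(2)(96485)(+2.58) = -497,863 J = -497.9 kJ.

-497.9 kJ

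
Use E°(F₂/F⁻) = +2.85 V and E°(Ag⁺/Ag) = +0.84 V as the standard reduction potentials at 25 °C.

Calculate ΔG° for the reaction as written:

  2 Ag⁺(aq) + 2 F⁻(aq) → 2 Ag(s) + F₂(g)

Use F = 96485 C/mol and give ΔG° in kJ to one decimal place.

+387.9 kJ

As written, Ag⁺/Ag is reduced (cathode) and F₂/F⁻ is oxidised (anode), so E°cell = (+0.84) − (+2.85) = -2.01 V.
Balancing electrons gives n = 2.
ΔG° = −nFE° = −(2)(96485)(-2.01) = 387,870 J = +387.9 kJ.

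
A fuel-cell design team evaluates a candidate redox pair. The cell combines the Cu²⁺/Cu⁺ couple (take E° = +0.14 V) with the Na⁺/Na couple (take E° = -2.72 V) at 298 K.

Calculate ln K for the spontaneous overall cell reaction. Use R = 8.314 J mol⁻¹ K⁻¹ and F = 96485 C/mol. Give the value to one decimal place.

Cathode: Cu²⁺/Cu⁺; anode: Na⁺/Na. E°cell = (+0.14) − (-2.72) = +2.86 V, with n = 1.
ΔG° = −nFE° = −RT ln K, so ln K = nFE°/(RT) = (1)(96485)(+2.86) / ((8.314)(298)) = 111.378.

111.4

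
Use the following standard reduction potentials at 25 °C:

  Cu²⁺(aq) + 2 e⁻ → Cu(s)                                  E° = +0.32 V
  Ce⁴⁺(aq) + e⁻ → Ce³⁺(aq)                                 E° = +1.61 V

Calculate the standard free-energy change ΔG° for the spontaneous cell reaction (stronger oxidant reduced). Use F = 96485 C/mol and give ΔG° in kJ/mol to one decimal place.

-248.9 kJ/mol

Ce⁴⁺/Ce³⁺ (E° = +1.61 V) is the cathode; Cu²⁺/Cu (E° = +0.32 V) is the anode, so E°cell = +1.29 V.
Balancing electrons gives n = 2 (lcm of 1 and 2).
ΔG° = −nFE° = −(2)(96485)(+1.29) = -248,931 J = -248.9 kJ/mol.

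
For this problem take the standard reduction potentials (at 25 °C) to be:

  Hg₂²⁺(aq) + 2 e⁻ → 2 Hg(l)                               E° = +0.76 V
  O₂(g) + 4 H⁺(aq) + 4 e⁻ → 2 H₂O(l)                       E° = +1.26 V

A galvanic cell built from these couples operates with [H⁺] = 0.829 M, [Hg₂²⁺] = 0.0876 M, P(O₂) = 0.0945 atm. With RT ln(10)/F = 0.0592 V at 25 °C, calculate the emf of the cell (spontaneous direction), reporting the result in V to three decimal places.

O₂/H₂O is the cathode (higher E°), Hg₂²⁺/Hg the anode: E°cell = +1.26 − (+0.76) = +0.50 V, n = 4.
Overall: O₂(g) + 4 H⁺(aq) + 4 Hg(l) → 2 H₂O(l) + 2 Hg₂²⁺(aq)
Q = [Hg₂²⁺]^2 / (P(O₂)·[H⁺]^4); log Q = -0.765.
E = E° − (0.0592/n) log Q = +0.50 − (0.0592/4)(-0.765) = +0.511 V.

+0.511 V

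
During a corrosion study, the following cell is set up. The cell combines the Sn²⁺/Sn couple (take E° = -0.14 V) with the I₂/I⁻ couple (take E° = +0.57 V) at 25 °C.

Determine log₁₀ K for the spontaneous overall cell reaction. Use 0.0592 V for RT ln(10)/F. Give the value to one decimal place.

Cathode: I₂/I⁻; anode: Sn²⁺/Sn. E°cell = +0.71 V, n = 2.
log K = nE°cell / 0.0592 = (2)(+0.71) / 0.0592 = 24.0.

24.0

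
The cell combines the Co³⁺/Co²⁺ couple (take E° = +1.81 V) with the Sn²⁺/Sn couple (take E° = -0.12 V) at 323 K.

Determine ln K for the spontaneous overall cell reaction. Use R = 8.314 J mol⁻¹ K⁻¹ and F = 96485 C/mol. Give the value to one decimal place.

138.7

Cathode: Co³⁺/Co²⁺; anode: Sn²⁺/Sn. E°cell = (+1.81) − (-0.12) = +1.93 V, with n = 2.
ΔG° = −nFE° = −RT ln K, so ln K = nFE°/(RT) = (2)(96485)(+1.93) / ((8.314)(323)) = 138.687.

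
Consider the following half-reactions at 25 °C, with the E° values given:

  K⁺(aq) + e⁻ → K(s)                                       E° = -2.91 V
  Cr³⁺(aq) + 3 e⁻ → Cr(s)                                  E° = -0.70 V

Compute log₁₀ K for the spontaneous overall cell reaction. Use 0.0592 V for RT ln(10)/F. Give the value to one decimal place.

112.0

Cathode: Cr³⁺/Cr; anode: K⁺/K. E°cell = +2.21 V, n = 3.
log K = nE°cell / 0.0592 = (3)(+2.21) / 0.0592 = 112.0.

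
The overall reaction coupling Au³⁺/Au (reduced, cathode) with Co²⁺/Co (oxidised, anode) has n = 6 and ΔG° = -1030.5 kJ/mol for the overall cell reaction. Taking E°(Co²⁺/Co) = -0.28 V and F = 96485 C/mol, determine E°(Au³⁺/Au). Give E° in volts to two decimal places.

+1.50 V

E°cell = −ΔG°/(nF) = −(-1030.5×10³)/((6)(96485)) = +1.780 V.
Since Au³⁺/Au is the cathode and Co²⁺/Co the anode, E°cell = E°(Au³⁺/Au) − E°(Co²⁺/Co).
So E°(Au³⁺/Au) = E°cell + E°(Co²⁺/Co) = +1.780 + (-0.28) = +1.50 V.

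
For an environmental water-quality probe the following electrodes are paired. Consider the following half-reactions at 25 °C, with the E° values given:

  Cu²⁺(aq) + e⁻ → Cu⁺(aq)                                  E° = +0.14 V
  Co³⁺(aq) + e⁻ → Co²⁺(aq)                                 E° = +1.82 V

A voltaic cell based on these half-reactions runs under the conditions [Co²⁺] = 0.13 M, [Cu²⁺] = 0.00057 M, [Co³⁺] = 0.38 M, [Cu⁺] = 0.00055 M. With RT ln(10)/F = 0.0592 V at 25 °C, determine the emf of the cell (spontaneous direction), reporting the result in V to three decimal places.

Co³⁺/Co²⁺ is the cathode (higher E°), Cu²⁺/Cu⁺ the anode: E°cell = +1.82 − (+0.14) = +1.68 V, n = 1.
Overall: Co³⁺(aq) + Cu⁺(aq) → Co²⁺(aq) + Cu²⁺(aq)
Q = [Co²⁺]·[Cu²⁺] / ([Co³⁺]·[Cu⁺]); log Q = -0.450.
E = E° − (0.0592/n) log Q = +1.68 − (0.0592/1)(-0.450) = +1.707 V.

+1.707 V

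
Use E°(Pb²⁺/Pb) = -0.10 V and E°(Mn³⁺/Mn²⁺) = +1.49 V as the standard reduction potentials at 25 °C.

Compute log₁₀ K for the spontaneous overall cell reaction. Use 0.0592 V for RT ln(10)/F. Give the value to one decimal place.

53.7

Cathode: Mn³⁺/Mn²⁺; anode: Pb²⁺/Pb. E°cell = +1.59 V, n = 2.
log K = nE°cell / 0.0592 = (2)(+1.59) / 0.0592 = 53.7.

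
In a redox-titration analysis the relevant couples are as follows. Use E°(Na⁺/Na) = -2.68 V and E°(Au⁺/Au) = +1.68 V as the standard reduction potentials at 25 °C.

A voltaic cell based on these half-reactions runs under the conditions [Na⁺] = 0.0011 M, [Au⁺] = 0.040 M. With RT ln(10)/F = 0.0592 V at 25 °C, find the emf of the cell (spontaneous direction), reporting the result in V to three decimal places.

Au⁺/Au is the cathode (higher E°), Na⁺/Na the anode: E°cell = +1.68 − (-2.68) = +4.36 V, n = 1.
Overall: Au⁺(aq) + Na(s) → Au(s) + Na⁺(aq)
Q = [Na⁺] / ([Au⁺]); log Q = -1.561.
E = E° − (0.0592/n) log Q = +4.36 − (0.0592/1)(-1.561) = +4.452 V.

+4.452 V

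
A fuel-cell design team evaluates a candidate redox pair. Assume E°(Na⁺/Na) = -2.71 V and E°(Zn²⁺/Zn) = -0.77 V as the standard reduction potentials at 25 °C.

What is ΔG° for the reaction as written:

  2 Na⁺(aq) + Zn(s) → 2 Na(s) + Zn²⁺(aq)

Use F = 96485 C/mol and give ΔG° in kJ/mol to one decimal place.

As written, Na⁺/Na is reduced (cathode) and Zn²⁺/Zn is oxidised (anode), so E°cell = (-2.71) − (-0.77) = -1.94 V.
Balancing electrons gives n = 2.
ΔG° = −nFE° = −(2)(96485)(-1.94) = 374,362 J = +374.4 kJ/mol.

+374.4 kJ/mol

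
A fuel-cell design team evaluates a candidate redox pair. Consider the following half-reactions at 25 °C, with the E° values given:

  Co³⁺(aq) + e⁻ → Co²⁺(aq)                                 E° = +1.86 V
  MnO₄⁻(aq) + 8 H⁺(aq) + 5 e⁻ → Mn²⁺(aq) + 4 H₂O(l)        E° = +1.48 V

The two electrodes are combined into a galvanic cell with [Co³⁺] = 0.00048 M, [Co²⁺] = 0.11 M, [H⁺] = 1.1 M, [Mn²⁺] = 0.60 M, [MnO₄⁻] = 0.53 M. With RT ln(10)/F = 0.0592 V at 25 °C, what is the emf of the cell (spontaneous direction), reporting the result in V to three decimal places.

Co³⁺/Co²⁺ is the cathode (higher E°), MnO₄⁻/Mn²⁺ the anode: E°cell = +1.86 − (+1.48) = +0.38 V, n = 5.
Overall: 5 Co³⁺(aq) + Mn²⁺(aq) + 4 H₂O(l) → 5 Co²⁺(aq) + MnO₄⁻(aq) + 8 H⁺(aq)
Q = [Co²⁺]^5·[MnO₄⁻]·[H⁺]^8 / ([Co³⁺]^5·[Mn²⁺]); log Q = 12.078.
E = E° − (0.0592/n) log Q = +0.38 − (0.0592/5)(12.078) = +0.237 V.

+0.237 V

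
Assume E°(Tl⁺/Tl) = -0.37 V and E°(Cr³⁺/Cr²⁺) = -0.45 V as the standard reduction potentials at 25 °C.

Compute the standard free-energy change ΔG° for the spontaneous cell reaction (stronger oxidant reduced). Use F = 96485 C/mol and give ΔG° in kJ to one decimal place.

Tl⁺/Tl (E° = -0.37 V) is the cathode; Cr³⁺/Cr²⁺ (E° = -0.45 V) is the anode, so E°cell = +0.08 V.
Balancing electrons gives n = 1 (lcm of 1 and 1).
ΔG° = −nFE° = −(1)(96485)(+0.08) = -7,719 J = -7.7 kJ.

-7.7 kJ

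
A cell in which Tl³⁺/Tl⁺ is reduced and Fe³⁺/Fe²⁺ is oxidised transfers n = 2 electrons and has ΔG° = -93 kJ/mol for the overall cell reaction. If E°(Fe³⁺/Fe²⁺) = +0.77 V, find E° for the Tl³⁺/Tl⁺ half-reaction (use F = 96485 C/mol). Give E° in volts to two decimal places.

E°cell = −ΔG°/(nF) = −(-93×10³)/((2)(96485)) = +0.482 V.
Since Tl³⁺/Tl⁺ is the cathode and Fe³⁺/Fe²⁺ the anode, E°cell = E°(Tl³⁺/Tl⁺) − E°(Fe³⁺/Fe²⁺).
So E°(Tl³⁺/Tl⁺) = E°cell + E°(Fe³⁺/Fe²⁺) = +0.482 + (+0.77) = +1.25 V.

+1.25 V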